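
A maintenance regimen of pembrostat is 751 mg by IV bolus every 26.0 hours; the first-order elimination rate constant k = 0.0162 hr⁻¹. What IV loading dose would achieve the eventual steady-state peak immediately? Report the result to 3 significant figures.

2180 mg

Accumulation ratio R = 1 / (1 − e^(−kτ)) = 1 / (1 − e^(−0.01620×26.0)) = 1 / (1 − 0.6563) = 2.909
Loading dose = maintenance dose × R = 751 × 2.909 ≈ 2180 mg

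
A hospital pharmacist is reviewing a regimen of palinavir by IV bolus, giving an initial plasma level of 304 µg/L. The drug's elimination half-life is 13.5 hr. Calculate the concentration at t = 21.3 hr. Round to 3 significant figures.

102 µg/L

k = ln 2 / 13.5 = 0.05134 hr⁻¹
C(t) = C₀ e^(−kt) = 304 × e^(−0.05134 × 21.3) = 304 × e^(−1.094) = 304 × 0.3350 ≈ 102 µg/L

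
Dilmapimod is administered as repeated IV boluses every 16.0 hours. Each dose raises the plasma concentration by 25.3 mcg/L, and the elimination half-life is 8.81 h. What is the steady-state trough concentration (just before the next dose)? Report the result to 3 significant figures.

10.0 mcg/L

k = ln 2 / 8.81 = 0.07868 h⁻¹
Fraction remaining after one interval: e^(−kτ) = e^(−0.07868 × 16.0) = 0.2840
R = 1 / (1 − 0.2840) = 1.397
Css,max = 25.3 × 1.397 = 35.33 mcg/L
Css,min = Css,max × e^(−kτ) = 35.33 × 0.2840 ≈ 10.0 mcg/L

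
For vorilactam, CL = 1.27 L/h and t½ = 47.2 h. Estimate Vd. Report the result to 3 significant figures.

86.5 L

k = ln 2 / t½ = ln 2 / 47.2 = 0.01469 h⁻¹
V = CL / k = 1.27 / 0.01469 ≈ 86.5 L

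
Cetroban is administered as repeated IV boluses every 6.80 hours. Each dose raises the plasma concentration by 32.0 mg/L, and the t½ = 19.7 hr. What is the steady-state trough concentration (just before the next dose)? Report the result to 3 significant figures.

k = ln 2 / 19.7 = 0.03519 hr⁻¹
Fraction remaining after one interval: e^(−kτ) = e^(−0.03519 × 6.80) = 0.7872
R = 1 / (1 − 0.7872) = 4.699
Css,max = 32.0 × 4.699 = 150.4 mg/L
Css,min = Css,max × e^(−kτ) = 150.4 × 0.7872 ≈ 118 mg/L

118 mg/L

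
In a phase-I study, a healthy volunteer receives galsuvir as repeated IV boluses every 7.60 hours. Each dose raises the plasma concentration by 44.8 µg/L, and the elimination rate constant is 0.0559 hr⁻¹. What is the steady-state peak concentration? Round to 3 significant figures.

Fraction remaining after one interval: e^(−kτ) = e^(−0.05590 × 7.60) = 0.6539
R = 1 / (1 − 0.6539) = 2.889
Css,max = 44.8 × 2.889 ≈ 129 µg/L

129 µg/L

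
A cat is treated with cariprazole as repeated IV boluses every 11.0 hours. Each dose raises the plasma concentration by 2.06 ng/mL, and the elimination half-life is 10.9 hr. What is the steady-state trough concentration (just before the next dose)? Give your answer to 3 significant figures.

2.03 ng/mL

k = ln 2 / 10.9 = 0.06359 hr⁻¹
Fraction remaining after one interval: e^(−kτ) = e^(−0.06359 × 11.0) = 0.4968
R = 1 / (1 − 0.4968) = 1.987
Css,max = 2.06 × 1.987 = 4.094 ng/mL
Css,min = Css,max × e^(−kτ) = 4.094 × 0.4968 ≈ 2.03 ng/mL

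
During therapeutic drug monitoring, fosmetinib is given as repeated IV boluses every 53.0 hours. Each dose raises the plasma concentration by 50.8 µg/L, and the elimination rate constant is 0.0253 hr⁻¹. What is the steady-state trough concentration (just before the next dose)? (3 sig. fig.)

18.0 µg/L

Fraction remaining after one interval: e^(−kτ) = e^(−0.02530 × 53.0) = 0.2616
R = 1 / (1 − 0.2616) = 1.354
Css,max = 50.8 × 1.354 = 68.80 µg/L
Css,min = Css,max × e^(−kτ) = 68.80 × 0.2616 ≈ 18.0 µg/L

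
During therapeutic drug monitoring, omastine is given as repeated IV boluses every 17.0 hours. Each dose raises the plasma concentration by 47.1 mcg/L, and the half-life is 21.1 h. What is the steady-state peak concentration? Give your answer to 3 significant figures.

k = ln 2 / 21.1 = 0.03285 h⁻¹
Fraction remaining after one interval: e^(−kτ) = e^(−0.03285 × 17.0) = 0.5721
R = 1 / (1 − 0.5721) = 2.337
Css,max = 47.1 × 2.337 ≈ 110 mcg/L

110 mcg/L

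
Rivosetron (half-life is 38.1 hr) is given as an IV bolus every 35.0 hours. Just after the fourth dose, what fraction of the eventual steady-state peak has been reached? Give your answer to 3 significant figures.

0.922

k = ln 2 / 38.1 = 0.01819 hr⁻¹
f_n = 1 − e^(−nkτ) = 1 − e^(−4 × 0.01819 × 35.0) = 1 − e^(−2.547) = 1 − 0.07832 ≈ 0.922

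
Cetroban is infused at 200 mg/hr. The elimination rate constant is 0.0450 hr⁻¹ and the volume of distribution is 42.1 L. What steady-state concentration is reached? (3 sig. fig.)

CL = k · V = 0.0450 × 42.1 = 1.895 L/hr
Css = rate / CL = 200 / 1.895 ≈ 106 mg/L

106 mg/L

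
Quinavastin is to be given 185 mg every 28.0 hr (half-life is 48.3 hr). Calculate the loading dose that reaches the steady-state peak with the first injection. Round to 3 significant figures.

k = ln 2 / 48.3 = 0.01435 hr⁻¹
Accumulation ratio R = 1 / (1 − e^(−kτ)) = 1 / (1 − e^(−0.01435×28.0)) = 1 / (1 − 0.6691) = 3.022
Loading dose = maintenance dose × R = 185 × 3.022 ≈ 559 mg

559 mg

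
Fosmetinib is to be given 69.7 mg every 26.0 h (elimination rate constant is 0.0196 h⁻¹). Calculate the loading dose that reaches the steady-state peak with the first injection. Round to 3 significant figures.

Accumulation ratio R = 1 / (1 − e^(−kτ)) = 1 / (1 − e^(−0.01960×26.0)) = 1 / (1 − 0.6007) = 2.505
Loading dose = maintenance dose × R = 69.7 × 2.505 ≈ 175 mg

175 mg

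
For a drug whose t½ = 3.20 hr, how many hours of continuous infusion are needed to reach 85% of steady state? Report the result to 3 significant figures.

k = ln 2 / 3.20 = 0.2166 hr⁻¹
f = 1 − e^(−kt)  ⇒  t = −ln(1 − f) / k
t = −ln(1 − 0.85) / 0.2166 = 1.897 / 0.2166 ≈ 8.76 hours

8.76 hours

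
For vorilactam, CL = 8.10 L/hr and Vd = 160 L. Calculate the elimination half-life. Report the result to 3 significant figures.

13.7 hours

k = CL / V = 8.10 / 160 = 0.05062 hr⁻¹
t½ = ln 2 / k = ln 2 / 0.05062 ≈ 13.7 hours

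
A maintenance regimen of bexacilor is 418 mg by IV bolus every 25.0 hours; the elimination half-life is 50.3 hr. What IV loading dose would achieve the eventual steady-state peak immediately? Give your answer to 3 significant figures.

k = ln 2 / 50.3 = 0.01378 hr⁻¹
Accumulation ratio R = 1 / (1 − e^(−kτ)) = 1 / (1 − e^(−0.01378×25.0)) = 1 / (1 − 0.7086) = 3.431
Loading dose = maintenance dose × R = 418 × 3.431 ≈ 1430 mg

1430 mg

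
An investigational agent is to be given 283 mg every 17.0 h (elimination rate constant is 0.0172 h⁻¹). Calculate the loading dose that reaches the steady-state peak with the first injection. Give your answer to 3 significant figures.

Accumulation ratio R = 1 / (1 − e^(−kτ)) = 1 / (1 − e^(−0.01720×17.0)) = 1 / (1 − 0.7465) = 3.944
Loading dose = maintenance dose × R = 283 × 3.944 ≈ 1120 mg

1120 mg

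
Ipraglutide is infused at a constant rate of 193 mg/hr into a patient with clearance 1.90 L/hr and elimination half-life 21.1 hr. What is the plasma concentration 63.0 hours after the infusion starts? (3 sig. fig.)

Css = rate / CL = 193 / 1.90 = 101.6 µg/mL
k = ln 2 / 21.1 = 0.03285 hr⁻¹
C(t) = Css (1 − e^(−kt)) = 101.6 × (1 − e^(−2.070)) = 101.6 × 0.8738 ≈ 88.8 µg/mL

88.8 µg/mL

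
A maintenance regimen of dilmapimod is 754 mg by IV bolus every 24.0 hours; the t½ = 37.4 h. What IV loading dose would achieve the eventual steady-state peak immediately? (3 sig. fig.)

2100 mg

k = ln 2 / 37.4 = 0.01853 h⁻¹
Accumulation ratio R = 1 / (1 − e^(−kτ)) = 1 / (1 − e^(−0.01853×24.0)) = 1 / (1 − 0.6410) = 2.785
Loading dose = maintenance dose × R = 754 × 2.785 ≈ 2100 mg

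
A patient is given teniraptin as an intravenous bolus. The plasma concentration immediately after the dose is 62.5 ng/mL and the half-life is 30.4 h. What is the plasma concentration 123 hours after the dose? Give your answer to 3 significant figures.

k = ln 2 / 30.4 = 0.02280 h⁻¹
C(t) = C₀ e^(−kt) = 62.5 × e^(−0.02280 × 123) = 62.5 × e^(−2.805) = 62.5 × 0.06054 ≈ 3.78 ng/mL

3.78 ng/mL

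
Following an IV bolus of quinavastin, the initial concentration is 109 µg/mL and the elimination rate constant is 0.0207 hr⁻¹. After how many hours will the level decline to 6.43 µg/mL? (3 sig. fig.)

137 hours

C(t) = C₀ e^(−kt)  ⇒  t = ln(C₀/C) / k
t = ln(109/6.43) / 0.02070 = 2.830 / 0.02070 ≈ 137 hours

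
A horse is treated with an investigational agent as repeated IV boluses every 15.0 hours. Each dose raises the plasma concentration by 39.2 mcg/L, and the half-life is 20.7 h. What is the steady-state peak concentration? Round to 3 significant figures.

99.3 mcg/L

k = ln 2 / 20.7 = 0.03349 h⁻¹
Fraction remaining after one interval: e^(−kτ) = e^(−0.03349 × 15.0) = 0.6051
R = 1 / (1 − 0.6051) = 2.533
Css,max = 39.2 × 2.533 ≈ 99.3 mcg/L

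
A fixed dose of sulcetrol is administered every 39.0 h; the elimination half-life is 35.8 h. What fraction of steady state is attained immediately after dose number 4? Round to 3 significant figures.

k = ln 2 / 35.8 = 0.01936 h⁻¹
f_n = 1 − e^(−nkτ) = 1 − e^(−4 × 0.01936 × 39.0) = 1 − e^(−3.020) = 1 − 0.04878 ≈ 0.951

0.951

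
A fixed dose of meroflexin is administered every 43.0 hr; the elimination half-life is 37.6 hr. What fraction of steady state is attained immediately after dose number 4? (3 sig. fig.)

k = ln 2 / 37.6 = 0.01843 hr⁻¹
f_n = 1 − e^(−nkτ) = 1 − e^(−4 × 0.01843 × 43.0) = 1 − e^(−3.171) = 1 − 0.04197 ≈ 0.958

0.958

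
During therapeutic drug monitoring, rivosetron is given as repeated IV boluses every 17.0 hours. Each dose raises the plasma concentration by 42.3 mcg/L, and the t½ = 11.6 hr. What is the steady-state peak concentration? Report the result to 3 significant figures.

66.3 mcg/L

k = ln 2 / 11.6 = 0.05975 hr⁻¹
Fraction remaining after one interval: e^(−kτ) = e^(−0.05975 × 17.0) = 0.3621
R = 1 / (1 − 0.3621) = 1.568
Css,max = 42.3 × 1.568 ≈ 66.3 mcg/L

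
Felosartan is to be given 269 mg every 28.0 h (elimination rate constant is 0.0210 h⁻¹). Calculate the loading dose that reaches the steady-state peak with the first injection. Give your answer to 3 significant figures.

Accumulation ratio R = 1 / (1 − e^(−kτ)) = 1 / (1 − e^(−0.02100×28.0)) = 1 / (1 − 0.5554) = 2.249
Loading dose = maintenance dose × R = 269 × 2.249 ≈ 605 mg

605 mg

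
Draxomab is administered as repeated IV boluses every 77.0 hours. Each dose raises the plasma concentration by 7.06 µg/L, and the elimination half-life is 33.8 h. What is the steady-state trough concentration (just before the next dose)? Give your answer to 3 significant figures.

1.83 µg/L

k = ln 2 / 33.8 = 0.02051 h⁻¹
Fraction remaining after one interval: e^(−kτ) = e^(−0.02051 × 77.0) = 0.2062
R = 1 / (1 − 0.2062) = 1.260
Css,max = 7.06 × 1.260 = 8.894 µg/L
Css,min = Css,max × e^(−kτ) = 8.894 × 0.2062 ≈ 1.83 µg/L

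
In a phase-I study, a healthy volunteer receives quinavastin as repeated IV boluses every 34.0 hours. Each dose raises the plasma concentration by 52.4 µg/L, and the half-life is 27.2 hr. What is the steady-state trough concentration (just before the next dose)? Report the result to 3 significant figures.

k = ln 2 / 27.2 = 0.02548 hr⁻¹
Fraction remaining after one interval: e^(−kτ) = e^(−0.02548 × 34.0) = 0.4204
R = 1 / (1 − 0.4204) = 1.725
Css,max = 52.4 × 1.725 = 90.41 µg/L
Css,min = Css,max × e^(−kτ) = 90.41 × 0.4204 ≈ 38.0 µg/L

38.0 µg/L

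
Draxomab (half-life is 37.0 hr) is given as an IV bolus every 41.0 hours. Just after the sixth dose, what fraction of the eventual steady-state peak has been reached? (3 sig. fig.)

0.990

k = ln 2 / 37.0 = 0.01873 hr⁻¹
f_n = 1 − e^(−nkτ) = 1 − e^(−6 × 0.01873 × 41.0) = 1 − e^(−4.608) = 1 − 0.009967 ≈ 0.990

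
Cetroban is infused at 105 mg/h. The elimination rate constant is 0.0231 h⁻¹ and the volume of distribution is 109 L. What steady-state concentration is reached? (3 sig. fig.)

41.7 mg/L

CL = k · V = 0.0231 × 109 = 2.518 L/h
Css = rate / CL = 105 / 2.518 ≈ 41.7 mg/L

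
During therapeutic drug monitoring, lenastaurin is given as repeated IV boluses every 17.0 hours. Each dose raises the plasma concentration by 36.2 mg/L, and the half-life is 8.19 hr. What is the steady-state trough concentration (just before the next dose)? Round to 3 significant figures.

11.3 mg/L

k = ln 2 / 8.19 = 0.08463 hr⁻¹
Fraction remaining after one interval: e^(−kτ) = e^(−0.08463 × 17.0) = 0.2372
R = 1 / (1 − 0.2372) = 1.311
Css,max = 36.2 × 1.311 = 47.46 mg/L
Css,min = Css,max × e^(−kτ) = 47.46 × 0.2372 ≈ 11.3 mg/L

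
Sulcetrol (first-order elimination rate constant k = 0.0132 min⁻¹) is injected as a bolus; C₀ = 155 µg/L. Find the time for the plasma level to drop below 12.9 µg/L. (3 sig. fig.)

188 minutes

C(t) = C₀ e^(−kt)  ⇒  t = ln(C₀/C) / k
t = ln(155/12.9) / 0.01320 = 2.486 / 0.01320 ≈ 188 minutes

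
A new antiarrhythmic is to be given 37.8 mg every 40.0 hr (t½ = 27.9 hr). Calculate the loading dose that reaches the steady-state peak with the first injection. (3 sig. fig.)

k = ln 2 / 27.9 = 0.02484 hr⁻¹
Accumulation ratio R = 1 / (1 − e^(−kτ)) = 1 / (1 − e^(−0.02484×40.0)) = 1 / (1 − 0.3702) = 1.588
Loading dose = maintenance dose × R = 37.8 × 1.588 ≈ 60.0 mg

60.0 mg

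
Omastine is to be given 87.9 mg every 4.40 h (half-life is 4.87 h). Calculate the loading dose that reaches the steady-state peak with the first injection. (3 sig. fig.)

k = ln 2 / 4.87 = 0.1423 h⁻¹
Accumulation ratio R = 1 / (1 − e^(−kτ)) = 1 / (1 − e^(−0.1423×4.40)) = 1 / (1 − 0.5346) = 2.149
Loading dose = maintenance dose × R = 87.9 × 2.149 ≈ 189 mg

189 mg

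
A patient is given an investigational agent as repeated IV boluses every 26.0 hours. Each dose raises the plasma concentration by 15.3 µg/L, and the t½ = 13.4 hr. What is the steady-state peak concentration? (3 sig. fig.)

20.7 µg/L

k = ln 2 / 13.4 = 0.05173 hr⁻¹
Fraction remaining after one interval: e^(−kτ) = e^(−0.05173 × 26.0) = 0.2606
R = 1 / (1 − 0.2606) = 1.352
Css,max = 15.3 × 1.352 ≈ 20.7 µg/L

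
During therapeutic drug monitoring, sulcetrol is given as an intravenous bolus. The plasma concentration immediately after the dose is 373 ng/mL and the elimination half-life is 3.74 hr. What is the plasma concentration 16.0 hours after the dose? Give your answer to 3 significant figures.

k = ln 2 / 3.74 = 0.1853 hr⁻¹
16.0 hr is 4.278 half-lives, so C = 373 × (1/2)^4.278 = 373 × 0.05154 ≈ 19.2 ng/mL

19.2 ng/mL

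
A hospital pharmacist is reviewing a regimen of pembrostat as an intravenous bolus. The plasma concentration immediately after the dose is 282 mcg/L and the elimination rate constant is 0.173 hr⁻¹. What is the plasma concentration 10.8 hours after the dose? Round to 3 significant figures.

C(t) = C₀ e^(−kt) = 282 × e^(−0.1730 × 10.8) = 282 × e^(−1.868) = 282 × 0.1544 ≈ 43.5 mcg/L

43.5 mcg/L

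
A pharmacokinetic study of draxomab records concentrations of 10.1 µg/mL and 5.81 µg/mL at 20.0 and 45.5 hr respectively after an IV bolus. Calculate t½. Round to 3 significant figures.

k = ln(C₁/C₂) / (t₂ − t₁) = ln(10.1/5.81) / (45.5 − 20.0)
  = 0.5530 / 25.50 = 0.02168 hr⁻¹
t½ = ln 2 / k = ln 2 / 0.02168 ≈ 32.0 hours

32.0 hours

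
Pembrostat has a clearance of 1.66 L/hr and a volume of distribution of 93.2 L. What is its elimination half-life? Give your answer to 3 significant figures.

k = CL / V = 1.66 / 93.2 = 0.01781 hr⁻¹
t½ = ln 2 / k = ln 2 / 0.01781 ≈ 38.9 hours

38.9 hours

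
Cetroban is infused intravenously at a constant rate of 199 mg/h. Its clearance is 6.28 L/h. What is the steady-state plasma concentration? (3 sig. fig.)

Css = infusion rate / CL = 199 / 6.28 ≈ 31.7 µg/mL

31.7 µg/mL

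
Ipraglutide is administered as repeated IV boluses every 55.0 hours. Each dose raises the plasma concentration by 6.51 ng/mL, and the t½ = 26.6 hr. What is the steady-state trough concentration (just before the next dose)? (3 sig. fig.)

k = ln 2 / 26.6 = 0.02606 hr⁻¹
Fraction remaining after one interval: e^(−kτ) = e^(−0.02606 × 55.0) = 0.2385
R = 1 / (1 − 0.2385) = 1.313
Css,max = 6.51 × 1.313 = 8.549 ng/mL
Css,min = Css,max × e^(−kτ) = 8.549 × 0.2385 ≈ 2.04 ng/mL

2.04 ng/mL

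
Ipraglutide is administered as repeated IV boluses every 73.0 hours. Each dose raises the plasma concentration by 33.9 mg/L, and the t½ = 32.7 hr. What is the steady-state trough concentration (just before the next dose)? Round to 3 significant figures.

9.16 mg/L

k = ln 2 / 32.7 = 0.02120 hr⁻¹
Fraction remaining after one interval: e^(−kτ) = e^(−0.02120 × 73.0) = 0.2128
R = 1 / (1 − 0.2128) = 1.270
Css,max = 33.9 × 1.270 = 43.06 mg/L
Css,min = Css,max × e^(−kτ) = 43.06 × 0.2128 ≈ 9.16 mg/L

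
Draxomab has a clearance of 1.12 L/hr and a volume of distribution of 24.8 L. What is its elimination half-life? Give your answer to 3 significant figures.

k = CL / V = 1.12 / 24.8 = 0.04516 hr⁻¹
t½ = ln 2 / k = ln 2 / 0.04516 ≈ 15.3 hours

15.3 hours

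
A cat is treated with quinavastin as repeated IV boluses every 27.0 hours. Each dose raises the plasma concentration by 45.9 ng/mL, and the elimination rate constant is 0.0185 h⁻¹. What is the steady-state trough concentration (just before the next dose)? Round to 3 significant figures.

Fraction remaining after one interval: e^(−kτ) = e^(−0.01850 × 27.0) = 0.6068
R = 1 / (1 − 0.6068) = 2.543
Css,max = 45.9 × 2.543 = 116.7 ng/mL
Css,min = Css,max × e^(−kτ) = 116.7 × 0.6068 ≈ 70.8 ng/mL

70.8 ng/mL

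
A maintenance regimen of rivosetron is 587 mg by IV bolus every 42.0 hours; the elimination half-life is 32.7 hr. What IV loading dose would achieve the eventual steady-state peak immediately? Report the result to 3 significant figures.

996 mg

k = ln 2 / 32.7 = 0.02120 hr⁻¹
Accumulation ratio R = 1 / (1 − e^(−kτ)) = 1 / (1 − e^(−0.02120×42.0)) = 1 / (1 − 0.4105) = 1.696
Loading dose = maintenance dose × R = 587 × 1.696 ≈ 996 mg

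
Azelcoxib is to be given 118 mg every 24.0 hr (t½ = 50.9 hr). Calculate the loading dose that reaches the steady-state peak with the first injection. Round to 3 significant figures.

k = ln 2 / 50.9 = 0.01362 hr⁻¹
Accumulation ratio R = 1 / (1 − e^(−kτ)) = 1 / (1 − e^(−0.01362×24.0)) = 1 / (1 − 0.7212) = 3.587
Loading dose = maintenance dose × R = 118 × 3.587 ≈ 423 mg

423 mg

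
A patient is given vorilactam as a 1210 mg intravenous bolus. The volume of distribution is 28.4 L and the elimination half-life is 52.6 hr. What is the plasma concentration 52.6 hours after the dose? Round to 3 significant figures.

C₀ = dose / V = 1210 / 28.4 = 42.61 µg/mL
k = ln 2 / 52.6 = 0.01318 hr⁻¹
C(t) = C₀ e^(−kt) = 42.61 × e^(−0.01318 × 52.6) = 42.61 × e^(−0.6931) = 42.61 × 0.5000 ≈ 21.3 µg/mL

21.3 µg/mL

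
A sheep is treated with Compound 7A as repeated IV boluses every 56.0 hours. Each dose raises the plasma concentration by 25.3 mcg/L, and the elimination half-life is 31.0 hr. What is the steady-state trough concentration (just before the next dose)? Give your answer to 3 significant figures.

k = ln 2 / 31.0 = 0.02236 hr⁻¹
Fraction remaining after one interval: e^(−kτ) = e^(−0.02236 × 56.0) = 0.2859
R = 1 / (1 − 0.2859) = 1.400
Css,max = 25.3 × 1.400 = 35.43 mcg/L
Css,min = Css,max × e^(−kτ) = 35.43 × 0.2859 ≈ 10.1 mcg/L

10.1 mcg/L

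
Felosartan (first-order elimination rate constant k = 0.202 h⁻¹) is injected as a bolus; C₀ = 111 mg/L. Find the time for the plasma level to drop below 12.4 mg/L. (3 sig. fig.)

10.9 hours

C(t) = C₀ e^(−kt)  ⇒  t = ln(C₀/C) / k
t = ln(111/12.4) / 0.2020 = 2.192 / 0.2020 ≈ 10.9 hours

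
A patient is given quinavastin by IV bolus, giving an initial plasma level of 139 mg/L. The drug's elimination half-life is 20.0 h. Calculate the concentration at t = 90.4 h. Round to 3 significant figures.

k = ln 2 / 20.0 = 0.03466 h⁻¹
C(t) = C₀ e^(−kt) = 139 × e^(−0.03466 × 90.4) = 139 × e^(−3.133) = 139 × 0.04359 ≈ 6.06 mg/L

6.06 mg/L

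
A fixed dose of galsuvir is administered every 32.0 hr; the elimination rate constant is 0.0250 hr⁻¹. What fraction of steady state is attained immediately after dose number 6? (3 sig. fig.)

f_n = 1 − e^(−nkτ) = 1 − e^(−6 × 0.02500 × 32.0) = 1 − e^(−4.800) = 1 − 0.008230 ≈ 0.992

0.992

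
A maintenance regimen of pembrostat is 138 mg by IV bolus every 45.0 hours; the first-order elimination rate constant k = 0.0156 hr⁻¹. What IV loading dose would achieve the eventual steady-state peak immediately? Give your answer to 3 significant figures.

274 mg

Accumulation ratio R = 1 / (1 − e^(−kτ)) = 1 / (1 − e^(−0.01560×45.0)) = 1 / (1 − 0.4956) = 1.983
Loading dose = maintenance dose × R = 138 × 1.983 ≈ 274 mg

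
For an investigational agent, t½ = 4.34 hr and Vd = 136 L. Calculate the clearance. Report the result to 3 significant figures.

21.7 L/hr

k = ln 2 / t½ = ln 2 / 4.34 = 0.1597 hr⁻¹
CL = k · V = 0.1597 × 136 ≈ 21.7 L/hr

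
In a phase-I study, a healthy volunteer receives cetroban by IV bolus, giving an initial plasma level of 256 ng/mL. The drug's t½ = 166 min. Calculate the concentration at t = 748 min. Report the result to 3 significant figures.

k = ln 2 / 166 = 0.004176 min⁻¹
C(t) = C₀ e^(−kt) = 256 × e^(−0.004176 × 748) = 256 × e^(−3.123) = 256 × 0.04401 ≈ 11.3 ng/mL

11.3 ng/mL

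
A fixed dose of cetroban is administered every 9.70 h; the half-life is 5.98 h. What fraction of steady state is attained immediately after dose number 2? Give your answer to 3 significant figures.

0.894

k = ln 2 / 5.98 = 0.1159 h⁻¹
f_n = 1 − e^(−nkτ) = 1 − e^(−2 × 0.1159 × 9.70) = 1 − e^(−2.249) = 1 − 0.1055 ≈ 0.894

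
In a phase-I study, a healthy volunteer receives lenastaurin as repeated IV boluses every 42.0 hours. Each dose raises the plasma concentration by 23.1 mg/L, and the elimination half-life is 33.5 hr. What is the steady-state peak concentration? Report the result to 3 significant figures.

39.8 mg/L

k = ln 2 / 33.5 = 0.02069 hr⁻¹
Fraction remaining after one interval: e^(−kτ) = e^(−0.02069 × 42.0) = 0.4194
R = 1 / (1 − 0.4194) = 1.722
Css,max = 23.1 × 1.722 ≈ 39.8 mg/L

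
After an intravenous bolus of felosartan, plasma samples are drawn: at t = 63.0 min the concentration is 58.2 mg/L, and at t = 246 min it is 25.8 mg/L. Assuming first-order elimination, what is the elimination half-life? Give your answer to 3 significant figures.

156 minutes

k = ln(C₁/C₂) / (t₂ − t₁) = ln(58.2/25.8) / (246 − 63.0)
  = 0.8135 / 183.0 = 0.004445 min⁻¹
t½ = ln 2 / k = ln 2 / 0.004445 ≈ 156 minutes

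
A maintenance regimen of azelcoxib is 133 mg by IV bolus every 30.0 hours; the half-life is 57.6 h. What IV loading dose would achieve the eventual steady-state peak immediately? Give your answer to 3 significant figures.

439 mg

k = ln 2 / 57.6 = 0.01203 h⁻¹
Accumulation ratio R = 1 / (1 − e^(−kτ)) = 1 / (1 − e^(−0.01203×30.0)) = 1 / (1 − 0.6970) = 3.300
Loading dose = maintenance dose × R = 133 × 3.300 ≈ 439 mg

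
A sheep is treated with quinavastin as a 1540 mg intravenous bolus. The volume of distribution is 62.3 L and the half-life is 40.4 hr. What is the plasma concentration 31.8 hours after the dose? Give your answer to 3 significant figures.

C₀ = dose / V = 1540 / 62.3 = 24.72 µg/mL
k = ln 2 / 40.4 = 0.01716 hr⁻¹
C(t) = C₀ e^(−kt) = 24.72 × e^(−0.01716 × 31.8) = 24.72 × e^(−0.5456) = 24.72 × 0.5795 ≈ 14.3 µg/mL

14.3 µg/mL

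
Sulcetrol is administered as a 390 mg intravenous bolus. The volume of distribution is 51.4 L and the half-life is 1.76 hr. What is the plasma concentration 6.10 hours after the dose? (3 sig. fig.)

C₀ = dose / V = 390 / 51.4 = 7.588 µg/mL
k = ln 2 / 1.76 = 0.3938 hr⁻¹
C(t) = C₀ e^(−kt) = 7.588 × e^(−0.3938 × 6.10) = 7.588 × e^(−2.402) = 7.588 × 0.09050 ≈ 0.687 µg/mL

0.687 µg/mL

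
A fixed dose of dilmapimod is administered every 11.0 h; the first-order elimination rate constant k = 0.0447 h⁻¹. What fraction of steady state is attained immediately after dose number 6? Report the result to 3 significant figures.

0.948

f_n = 1 − e^(−nkτ) = 1 − e^(−6 × 0.04470 × 11.0) = 1 − e^(−2.950) = 1 − 0.05233 ≈ 0.948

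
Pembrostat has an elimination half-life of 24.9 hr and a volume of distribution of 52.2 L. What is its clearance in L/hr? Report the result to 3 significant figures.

1.45 L/hr

k = ln 2 / t½ = ln 2 / 24.9 = 0.02784 hr⁻¹
CL = k · V = 0.02784 × 52.2 ≈ 1.45 L/hr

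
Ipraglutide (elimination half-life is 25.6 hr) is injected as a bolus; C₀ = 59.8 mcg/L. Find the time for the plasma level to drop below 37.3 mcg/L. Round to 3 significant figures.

17.4 hours

k = ln 2 / 25.6 = 0.02708 hr⁻¹
C(t) = C₀ e^(−kt)  ⇒  t = ln(C₀/C) / k
t = ln(59.8/37.3) / 0.02708 = 0.4720 / 0.02708 ≈ 17.4 hours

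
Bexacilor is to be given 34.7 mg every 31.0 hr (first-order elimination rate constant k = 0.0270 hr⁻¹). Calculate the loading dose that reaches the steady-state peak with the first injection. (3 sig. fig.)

Accumulation ratio R = 1 / (1 − e^(−kτ)) = 1 / (1 − e^(−0.02700×31.0)) = 1 / (1 − 0.4330) = 1.764
Loading dose = maintenance dose × R = 34.7 × 1.764 ≈ 61.2 mg

61.2 mg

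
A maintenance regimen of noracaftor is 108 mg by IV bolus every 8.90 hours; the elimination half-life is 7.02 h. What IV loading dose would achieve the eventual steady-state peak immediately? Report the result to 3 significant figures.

k = ln 2 / 7.02 = 0.09874 h⁻¹
Accumulation ratio R = 1 / (1 − e^(−kτ)) = 1 / (1 − e^(−0.09874×8.90)) = 1 / (1 − 0.4153) = 1.710
Loading dose = maintenance dose × R = 108 × 1.710 ≈ 185 mg

185 mg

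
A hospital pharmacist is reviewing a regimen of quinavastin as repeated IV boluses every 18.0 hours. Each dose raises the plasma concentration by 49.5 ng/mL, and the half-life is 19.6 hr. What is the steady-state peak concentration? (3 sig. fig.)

k = ln 2 / 19.6 = 0.03536 hr⁻¹
Fraction remaining after one interval: e^(−kτ) = e^(−0.03536 × 18.0) = 0.5291
R = 1 / (1 − 0.5291) = 2.124
Css,max = 49.5 × 2.124 ≈ 105 ng/mL

105 ng/mL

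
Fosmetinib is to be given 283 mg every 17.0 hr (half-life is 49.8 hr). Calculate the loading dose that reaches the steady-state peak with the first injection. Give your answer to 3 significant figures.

k = ln 2 / 49.8 = 0.01392 hr⁻¹
Accumulation ratio R = 1 / (1 − e^(−kτ)) = 1 / (1 − e^(−0.01392×17.0)) = 1 / (1 − 0.7893) = 4.746
Loading dose = maintenance dose × R = 283 × 4.746 ≈ 1340 mg

1340 mg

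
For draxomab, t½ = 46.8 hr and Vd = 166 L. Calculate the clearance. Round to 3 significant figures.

2.46 L/hr

k = ln 2 / t½ = ln 2 / 46.8 = 0.01481 hr⁻¹
CL = k · V = 0.01481 × 166 ≈ 2.46 L/hr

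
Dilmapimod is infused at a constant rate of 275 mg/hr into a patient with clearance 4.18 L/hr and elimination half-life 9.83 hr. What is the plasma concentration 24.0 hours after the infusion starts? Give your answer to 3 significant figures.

53.7 µg/mL

Css = rate / CL = 275 / 4.18 = 65.79 µg/mL
k = ln 2 / 9.83 = 0.07051 hr⁻¹
C(t) = Css (1 − e^(−kt)) = 65.79 × (1 − e^(−1.692)) = 65.79 × 0.8159 ≈ 53.7 µg/mL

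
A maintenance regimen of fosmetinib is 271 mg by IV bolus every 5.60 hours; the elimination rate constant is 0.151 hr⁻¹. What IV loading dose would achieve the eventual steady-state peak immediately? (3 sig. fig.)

Accumulation ratio R = 1 / (1 − e^(−kτ)) = 1 / (1 − e^(−0.1510×5.60)) = 1 / (1 − 0.4293) = 1.752
Loading dose = maintenance dose × R = 271 × 1.752 ≈ 475 mg

475 mg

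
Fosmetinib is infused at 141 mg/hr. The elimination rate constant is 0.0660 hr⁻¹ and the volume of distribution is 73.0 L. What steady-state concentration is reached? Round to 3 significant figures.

29.3 mg/L

CL = k · V = 0.0660 × 73.0 = 4.818 L/hr
Css = rate / CL = 141 / 4.818 ≈ 29.3 mg/L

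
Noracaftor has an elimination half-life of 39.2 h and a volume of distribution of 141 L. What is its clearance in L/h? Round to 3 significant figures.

k = ln 2 / t½ = ln 2 / 39.2 = 0.01768 h⁻¹
CL = k · V = 0.01768 × 141 ≈ 2.49 L/h

2.49 L/h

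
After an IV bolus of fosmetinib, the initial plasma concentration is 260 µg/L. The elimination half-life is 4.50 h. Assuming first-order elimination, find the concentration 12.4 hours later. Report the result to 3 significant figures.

k = ln 2 / 4.50 = 0.1540 h⁻¹
C(t) = C₀ e^(−kt) = 260 × e^(−0.1540 × 12.4) = 260 × e^(−1.910) = 260 × 0.1481 ≈ 38.5 µg/L

38.5 µg/L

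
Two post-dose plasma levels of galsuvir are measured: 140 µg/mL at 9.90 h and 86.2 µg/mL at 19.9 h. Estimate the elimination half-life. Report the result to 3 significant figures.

14.3 hours

k = ln(C₁/C₂) / (t₂ − t₁) = ln(140/86.2) / (19.9 − 9.90)
  = 0.4850 / 10.00 = 0.04850 h⁻¹
t½ = ln 2 / k = ln 2 / 0.04850 ≈ 14.3 hours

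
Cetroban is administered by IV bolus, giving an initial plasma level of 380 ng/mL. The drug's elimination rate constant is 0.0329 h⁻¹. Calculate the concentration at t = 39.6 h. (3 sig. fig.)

C(t) = C₀ e^(−kt) = 380 × e^(−0.03290 × 39.6) = 380 × e^(−1.303) = 380 × 0.2718 ≈ 103 ng/mL

103 ng/mL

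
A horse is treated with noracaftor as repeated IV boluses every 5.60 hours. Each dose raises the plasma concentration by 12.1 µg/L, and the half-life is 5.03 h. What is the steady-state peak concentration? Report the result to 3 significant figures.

22.5 µg/L

k = ln 2 / 5.03 = 0.1378 h⁻¹
Fraction remaining after one interval: e^(−kτ) = e^(−0.1378 × 5.60) = 0.4622
R = 1 / (1 − 0.4622) = 1.860
Css,max = 12.1 × 1.860 ≈ 22.5 µg/L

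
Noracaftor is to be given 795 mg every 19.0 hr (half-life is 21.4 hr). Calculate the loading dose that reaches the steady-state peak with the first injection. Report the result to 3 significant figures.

1730 mg

k = ln 2 / 21.4 = 0.03239 hr⁻¹
Accumulation ratio R = 1 / (1 − e^(−kτ)) = 1 / (1 − e^(−0.03239×19.0)) = 1 / (1 − 0.5404) = 2.176
Loading dose = maintenance dose × R = 795 × 2.176 ≈ 1730 mg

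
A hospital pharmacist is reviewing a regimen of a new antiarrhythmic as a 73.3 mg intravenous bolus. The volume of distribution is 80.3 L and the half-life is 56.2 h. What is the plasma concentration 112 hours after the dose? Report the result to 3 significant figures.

C₀ = dose / V = 73.3 / 80.3 = 0.9128 µg/mL
k = ln 2 / 56.2 = 0.01233 h⁻¹
C(t) = C₀ e^(−kt) = 0.9128 × e^(−0.01233 × 112) = 0.9128 × e^(−1.381) = 0.9128 × 0.2512 ≈ 0.229 µg/mL

0.229 µg/mL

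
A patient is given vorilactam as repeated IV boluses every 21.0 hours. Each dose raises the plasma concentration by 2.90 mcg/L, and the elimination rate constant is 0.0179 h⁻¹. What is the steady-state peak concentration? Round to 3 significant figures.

Fraction remaining after one interval: e^(−kτ) = e^(−0.01790 × 21.0) = 0.6867
R = 1 / (1 − 0.6867) = 3.192
Css,max = 2.90 × 3.192 ≈ 9.26 mcg/L

9.26 mcg/L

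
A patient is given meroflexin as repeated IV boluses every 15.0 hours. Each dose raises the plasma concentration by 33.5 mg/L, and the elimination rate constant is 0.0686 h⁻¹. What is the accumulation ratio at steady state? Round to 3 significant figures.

Fraction remaining after one interval: e^(−kτ) = e^(−0.06860 × 15.0) = 0.3574
R = 1 / (1 − 0.3574) = 1 / 0.6426 ≈ 1.56

1.56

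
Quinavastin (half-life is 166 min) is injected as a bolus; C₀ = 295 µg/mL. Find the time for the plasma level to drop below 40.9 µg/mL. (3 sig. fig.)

k = ln 2 / 166 = 0.004176 min⁻¹
C(t) = C₀ e^(−kt)  ⇒  t = ln(C₀/C) / k
t = ln(295/40.9) / 0.004176 = 1.976 / 0.004176 ≈ 473 minutes

473 minutes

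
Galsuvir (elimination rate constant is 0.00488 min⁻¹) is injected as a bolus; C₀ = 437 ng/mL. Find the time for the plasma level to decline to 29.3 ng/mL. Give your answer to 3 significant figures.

C(t) = C₀ e^(−kt)  ⇒  t = ln(C₀/C) / k
t = ln(437/29.3) / 0.004880 = 2.702 / 0.004880 ≈ 554 minutes

554 minutes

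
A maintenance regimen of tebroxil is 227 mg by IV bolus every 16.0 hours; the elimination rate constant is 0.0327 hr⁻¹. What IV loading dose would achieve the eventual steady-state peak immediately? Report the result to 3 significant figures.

557 mg

Accumulation ratio R = 1 / (1 − e^(−kτ)) = 1 / (1 − e^(−0.03270×16.0)) = 1 / (1 − 0.5926) = 2.455
Loading dose = maintenance dose × R = 227 × 2.455 ≈ 557 mg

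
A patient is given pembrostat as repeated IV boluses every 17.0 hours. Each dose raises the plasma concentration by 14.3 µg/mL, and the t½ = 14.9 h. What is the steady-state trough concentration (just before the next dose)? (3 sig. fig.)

11.9 µg/mL

k = ln 2 / 14.9 = 0.04652 h⁻¹
Fraction remaining after one interval: e^(−kτ) = e^(−0.04652 × 17.0) = 0.4535
R = 1 / (1 − 0.4535) = 1.830
Css,max = 14.3 × 1.830 = 26.16 µg/mL
Css,min = Css,max × e^(−kτ) = 26.16 × 0.4535 ≈ 11.9 µg/mL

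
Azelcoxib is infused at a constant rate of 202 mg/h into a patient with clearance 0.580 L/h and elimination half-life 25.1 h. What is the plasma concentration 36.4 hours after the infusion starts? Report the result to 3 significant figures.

221 mg/L

Css = rate / CL = 202 / 0.580 = 348.3 mg/L
k = ln 2 / 25.1 = 0.02762 h⁻¹
C(t) = Css (1 − e^(−kt)) = 348.3 × (1 − e^(−1.005)) = 348.3 × 0.6340 ≈ 221 mg/L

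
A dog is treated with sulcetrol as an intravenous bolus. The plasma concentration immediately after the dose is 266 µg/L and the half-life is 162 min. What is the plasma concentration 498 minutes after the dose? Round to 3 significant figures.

k = ln 2 / 162 = 0.004279 min⁻¹
C(t) = C₀ e^(−kt) = 266 × e^(−0.004279 × 498) = 266 × e^(−2.131) = 266 × 0.1187 ≈ 31.6 µg/L

31.6 µg/L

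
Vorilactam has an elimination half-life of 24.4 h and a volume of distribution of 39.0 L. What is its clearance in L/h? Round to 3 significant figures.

1.11 L/h

k = ln 2 / t½ = ln 2 / 24.4 = 0.02841 h⁻¹
CL = k · V = 0.02841 × 39.0 ≈ 1.11 L/h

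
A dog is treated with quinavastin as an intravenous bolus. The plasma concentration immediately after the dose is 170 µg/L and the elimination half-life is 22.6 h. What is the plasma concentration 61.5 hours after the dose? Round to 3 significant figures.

k = ln 2 / 22.6 = 0.03067 h⁻¹
C(t) = C₀ e^(−kt) = 170 × e^(−0.03067 × 61.5) = 170 × e^(−1.886) = 170 × 0.1516 ≈ 25.8 µg/L

25.8 µg/L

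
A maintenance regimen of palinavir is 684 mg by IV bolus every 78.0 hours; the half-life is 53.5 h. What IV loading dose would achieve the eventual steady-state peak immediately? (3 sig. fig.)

k = ln 2 / 53.5 = 0.01296 h⁻¹
Accumulation ratio R = 1 / (1 − e^(−kτ)) = 1 / (1 − e^(−0.01296×78.0)) = 1 / (1 − 0.3640) = 1.572
Loading dose = maintenance dose × R = 684 × 1.572 ≈ 1080 mg

1080 mg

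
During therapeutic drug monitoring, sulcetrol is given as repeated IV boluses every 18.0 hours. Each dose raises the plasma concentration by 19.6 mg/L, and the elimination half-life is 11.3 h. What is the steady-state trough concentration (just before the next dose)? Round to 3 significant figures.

k = ln 2 / 11.3 = 0.06134 h⁻¹
Fraction remaining after one interval: e^(−kτ) = e^(−0.06134 × 18.0) = 0.3315
R = 1 / (1 − 0.3315) = 1.496
Css,max = 19.6 × 1.496 = 29.32 mg/L
Css,min = Css,max × e^(−kτ) = 29.32 × 0.3315 ≈ 9.72 mg/L

9.72 mg/L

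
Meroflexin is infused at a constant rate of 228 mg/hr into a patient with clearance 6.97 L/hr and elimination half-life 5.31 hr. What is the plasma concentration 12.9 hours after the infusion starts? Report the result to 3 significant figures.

Css = rate / CL = 228 / 6.97 = 32.71 mg/L
k = ln 2 / 5.31 = 0.1305 hr⁻¹
C(t) = Css (1 − e^(−kt)) = 32.71 × (1 − e^(−1.684)) = 32.71 × 0.8144 ≈ 26.6 mg/L

26.6 mg/L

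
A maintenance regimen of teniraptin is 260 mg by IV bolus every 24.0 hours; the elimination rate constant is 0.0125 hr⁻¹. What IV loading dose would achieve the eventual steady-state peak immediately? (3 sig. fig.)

1000 mg

Accumulation ratio R = 1 / (1 − e^(−kτ)) = 1 / (1 − e^(−0.01250×24.0)) = 1 / (1 − 0.7408) = 3.858
Loading dose = maintenance dose × R = 260 × 3.858 ≈ 1000 mg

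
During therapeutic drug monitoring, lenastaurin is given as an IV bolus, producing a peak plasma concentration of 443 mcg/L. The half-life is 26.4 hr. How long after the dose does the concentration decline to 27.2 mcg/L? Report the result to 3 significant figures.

106 hours

k = ln 2 / 26.4 = 0.02626 hr⁻¹
C(t) = C₀ e^(−kt)  ⇒  t = ln(C₀/C) / k
t = ln(443/27.2) / 0.02626 = 2.790 / 0.02626 ≈ 106 hours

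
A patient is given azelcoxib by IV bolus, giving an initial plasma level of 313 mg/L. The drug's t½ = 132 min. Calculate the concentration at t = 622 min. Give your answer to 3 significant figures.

11.9 mg/L

k = ln 2 / 132 = 0.005251 min⁻¹
622 min is 4.712 half-lives, so C = 313 × (1/2)^4.712 = 313 × 0.03815 ≈ 11.9 mg/L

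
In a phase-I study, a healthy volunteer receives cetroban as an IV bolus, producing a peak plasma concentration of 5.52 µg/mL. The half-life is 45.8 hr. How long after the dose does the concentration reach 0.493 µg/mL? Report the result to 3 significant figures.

160 hours

k = ln 2 / 45.8 = 0.01513 hr⁻¹
C(t) = C₀ e^(−kt)  ⇒  t = ln(C₀/C) / k
t = ln(5.52/0.493) / 0.01513 = 2.416 / 0.01513 ≈ 160 hours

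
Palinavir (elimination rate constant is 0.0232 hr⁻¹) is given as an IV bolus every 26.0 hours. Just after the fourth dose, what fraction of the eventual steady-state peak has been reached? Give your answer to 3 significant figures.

f_n = 1 − e^(−nkτ) = 1 − e^(−4 × 0.02320 × 26.0) = 1 − e^(−2.413) = 1 − 0.08956 ≈ 0.910

0.910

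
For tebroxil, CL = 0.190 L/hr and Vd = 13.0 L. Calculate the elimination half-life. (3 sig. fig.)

47.4 hours

k = CL / V = 0.190 / 13.0 = 0.01462 hr⁻¹
t½ = ln 2 / k = ln 2 / 0.01462 ≈ 47.4 hours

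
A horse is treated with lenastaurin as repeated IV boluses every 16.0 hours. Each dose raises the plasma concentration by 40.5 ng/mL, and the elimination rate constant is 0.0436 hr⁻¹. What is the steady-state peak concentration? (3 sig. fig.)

Fraction remaining after one interval: e^(−kτ) = e^(−0.04360 × 16.0) = 0.4978
R = 1 / (1 − 0.4978) = 1.991
Css,max = 40.5 × 1.991 ≈ 80.6 ng/mL

80.6 ng/mL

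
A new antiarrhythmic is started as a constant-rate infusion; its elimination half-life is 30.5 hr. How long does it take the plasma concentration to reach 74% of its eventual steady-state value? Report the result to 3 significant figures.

59.3 hours

k = ln 2 / 30.5 = 0.02273 hr⁻¹
f = 1 − e^(−kt)  ⇒  t = −ln(1 − f) / k
t = −ln(1 − 0.74) / 0.02273 = 1.347 / 0.02273 ≈ 59.3 hours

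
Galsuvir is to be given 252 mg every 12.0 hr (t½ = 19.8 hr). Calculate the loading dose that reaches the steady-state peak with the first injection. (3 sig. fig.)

735 mg

k = ln 2 / 19.8 = 0.03501 hr⁻¹
Accumulation ratio R = 1 / (1 − e^(−kτ)) = 1 / (1 − e^(−0.03501×12.0)) = 1 / (1 − 0.6570) = 2.915
Loading dose = maintenance dose × R = 252 × 2.915 ≈ 735 mg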